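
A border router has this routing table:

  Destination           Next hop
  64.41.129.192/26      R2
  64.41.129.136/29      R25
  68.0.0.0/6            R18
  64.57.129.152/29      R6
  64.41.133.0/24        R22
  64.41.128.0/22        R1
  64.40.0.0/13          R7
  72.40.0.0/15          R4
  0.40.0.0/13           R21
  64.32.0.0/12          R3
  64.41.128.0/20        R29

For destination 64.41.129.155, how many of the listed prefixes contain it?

4

Prefixes containing 64.41.129.155:
  64.32.0.0/12 (64.32.0.0 - 64.47.255.255)
  64.40.0.0/13 (64.40.0.0 - 64.47.255.255)
  64.41.128.0/20 (64.41.128.0 - 64.41.143.255)
  64.41.128.0/22 (64.41.128.0 - 64.41.131.255)
Total matching entries: 4.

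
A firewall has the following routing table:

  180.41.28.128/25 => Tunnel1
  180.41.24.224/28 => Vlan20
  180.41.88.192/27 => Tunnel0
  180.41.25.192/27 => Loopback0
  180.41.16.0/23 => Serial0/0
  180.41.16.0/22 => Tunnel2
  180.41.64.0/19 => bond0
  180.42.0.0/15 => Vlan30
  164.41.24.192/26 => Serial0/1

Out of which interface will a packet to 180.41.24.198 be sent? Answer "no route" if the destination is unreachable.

No entry's prefix contains 180.41.24.198; there is no default route.

no route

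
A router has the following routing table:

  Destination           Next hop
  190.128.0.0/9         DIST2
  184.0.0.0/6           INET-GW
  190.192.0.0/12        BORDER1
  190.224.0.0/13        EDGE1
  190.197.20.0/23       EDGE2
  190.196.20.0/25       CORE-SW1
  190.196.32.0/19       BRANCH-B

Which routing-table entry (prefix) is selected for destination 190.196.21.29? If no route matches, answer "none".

190.192.0.0/12

Entries matching 190.196.21.29:
  190.128.0.0/9 (190.128.0.0 - 190.255.255.255)
  190.192.0.0/12 (190.192.0.0 - 190.207.255.255)
Most specific is 190.192.0.0/12.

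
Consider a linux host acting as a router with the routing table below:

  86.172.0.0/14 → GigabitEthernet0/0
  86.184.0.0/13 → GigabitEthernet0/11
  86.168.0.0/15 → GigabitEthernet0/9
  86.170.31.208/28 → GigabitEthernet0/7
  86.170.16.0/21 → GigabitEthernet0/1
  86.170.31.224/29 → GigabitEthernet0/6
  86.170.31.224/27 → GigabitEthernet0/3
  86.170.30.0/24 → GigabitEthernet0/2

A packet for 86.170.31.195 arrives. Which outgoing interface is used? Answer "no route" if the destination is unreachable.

no route

No entry's prefix contains 86.170.31.195; there is no default route.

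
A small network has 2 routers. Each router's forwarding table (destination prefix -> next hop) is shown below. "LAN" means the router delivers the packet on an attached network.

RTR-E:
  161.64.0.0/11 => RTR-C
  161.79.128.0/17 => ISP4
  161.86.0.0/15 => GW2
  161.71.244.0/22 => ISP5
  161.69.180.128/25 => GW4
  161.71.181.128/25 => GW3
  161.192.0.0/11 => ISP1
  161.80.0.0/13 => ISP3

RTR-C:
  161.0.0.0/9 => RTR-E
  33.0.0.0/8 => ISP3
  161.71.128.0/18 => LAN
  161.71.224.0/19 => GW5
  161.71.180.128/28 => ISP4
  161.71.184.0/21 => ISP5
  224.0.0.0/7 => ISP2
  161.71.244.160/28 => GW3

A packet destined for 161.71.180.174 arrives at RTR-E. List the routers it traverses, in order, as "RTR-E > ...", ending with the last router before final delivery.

At RTR-E: longest match for 161.71.180.174 is 161.64.0.0/11 -> RTR-C
At RTR-C: longest match for 161.71.180.174 is 161.71.128.0/18 -> LAN

RTR-E > RTR-C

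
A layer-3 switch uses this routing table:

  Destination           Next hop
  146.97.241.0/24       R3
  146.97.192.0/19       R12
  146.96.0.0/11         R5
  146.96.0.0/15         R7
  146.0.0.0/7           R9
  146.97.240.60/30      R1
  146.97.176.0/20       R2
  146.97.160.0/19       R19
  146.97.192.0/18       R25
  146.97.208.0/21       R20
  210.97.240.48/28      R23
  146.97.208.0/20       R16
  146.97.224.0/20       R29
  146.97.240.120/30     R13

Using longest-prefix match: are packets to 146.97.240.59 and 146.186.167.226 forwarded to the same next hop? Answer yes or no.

146.97.240.59: longest match 146.97.192.0/18 -> R25
146.186.167.226: longest match 146.0.0.0/7 -> R9

no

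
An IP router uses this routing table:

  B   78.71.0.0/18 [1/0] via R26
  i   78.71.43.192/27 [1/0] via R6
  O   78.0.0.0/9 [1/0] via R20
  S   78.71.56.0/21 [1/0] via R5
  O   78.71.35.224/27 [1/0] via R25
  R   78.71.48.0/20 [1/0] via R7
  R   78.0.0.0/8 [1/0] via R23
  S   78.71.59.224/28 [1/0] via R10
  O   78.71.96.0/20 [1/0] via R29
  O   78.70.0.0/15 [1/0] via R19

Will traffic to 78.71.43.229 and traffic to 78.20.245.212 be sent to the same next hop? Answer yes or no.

78.71.43.229: longest match 78.71.0.0/18 -> R26
78.20.245.212: longest match 78.0.0.0/9 -> R20

no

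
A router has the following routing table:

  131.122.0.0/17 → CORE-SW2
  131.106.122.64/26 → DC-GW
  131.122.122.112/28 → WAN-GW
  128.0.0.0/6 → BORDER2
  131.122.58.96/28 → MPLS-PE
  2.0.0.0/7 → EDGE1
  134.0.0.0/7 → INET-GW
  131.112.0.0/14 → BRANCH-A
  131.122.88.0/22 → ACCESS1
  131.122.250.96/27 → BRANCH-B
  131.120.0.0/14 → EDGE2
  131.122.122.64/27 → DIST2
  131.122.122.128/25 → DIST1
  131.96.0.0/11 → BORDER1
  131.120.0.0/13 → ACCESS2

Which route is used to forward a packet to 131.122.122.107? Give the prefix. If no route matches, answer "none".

131.122.0.0/17

Entries matching 131.122.122.107:
  128.0.0.0/6 (128.0.0.0 - 131.255.255.255)
  131.96.0.0/11 (131.96.0.0 - 131.127.255.255)
  131.120.0.0/13 (131.120.0.0 - 131.127.255.255)
  131.120.0.0/14 (131.120.0.0 - 131.123.255.255)
  131.122.0.0/17 (131.122.0.0 - 131.122.127.255)
Most specific is 131.122.0.0/17.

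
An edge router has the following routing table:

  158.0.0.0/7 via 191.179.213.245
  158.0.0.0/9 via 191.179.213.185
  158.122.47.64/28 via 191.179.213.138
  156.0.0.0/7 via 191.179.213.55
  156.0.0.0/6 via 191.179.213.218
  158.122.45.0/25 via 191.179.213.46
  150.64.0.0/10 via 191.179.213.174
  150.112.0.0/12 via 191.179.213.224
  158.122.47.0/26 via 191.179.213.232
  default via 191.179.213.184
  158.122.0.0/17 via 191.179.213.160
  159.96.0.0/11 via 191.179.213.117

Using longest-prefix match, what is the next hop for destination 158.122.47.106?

191.179.213.160

Routes whose prefix contains 158.122.47.106:
  0.0.0.0/0 (default, matches everything) -> 191.179.213.184
  156.0.0.0/6 (156.0.0.0 - 159.255.255.255) -> 191.179.213.218
  158.0.0.0/7 (158.0.0.0 - 159.255.255.255) -> 191.179.213.245
  158.0.0.0/9 (158.0.0.0 - 158.127.255.255) -> 191.179.213.185
  158.122.0.0/17 (158.122.0.0 - 158.122.127.255) -> 191.179.213.160
More-specific entries that do NOT match:
  158.122.47.64/28 (158.122.47.64 - 158.122.47.79) does not contain 158.122.47.106
  158.122.47.0/26 (158.122.47.0 - 158.122.47.63) does not contain 158.122.47.106
  158.122.45.0/25 (158.122.45.0 - 158.122.45.127) does not contain 158.122.47.106
Longest matching prefix is /17 -> next hop 191.179.213.160.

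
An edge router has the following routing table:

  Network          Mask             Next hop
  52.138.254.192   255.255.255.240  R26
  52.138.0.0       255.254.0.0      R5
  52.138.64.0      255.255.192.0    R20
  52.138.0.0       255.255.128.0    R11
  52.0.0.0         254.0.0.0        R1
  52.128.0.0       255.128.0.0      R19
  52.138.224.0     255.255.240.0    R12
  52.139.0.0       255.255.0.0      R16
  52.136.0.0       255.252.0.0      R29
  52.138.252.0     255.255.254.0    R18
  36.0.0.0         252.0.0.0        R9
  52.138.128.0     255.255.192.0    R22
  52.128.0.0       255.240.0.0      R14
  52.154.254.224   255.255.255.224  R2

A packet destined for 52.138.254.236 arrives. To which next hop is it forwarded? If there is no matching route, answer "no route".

R5

Routes whose prefix contains 52.138.254.236:
  52.0.0.0/7 (52.0.0.0 - 53.255.255.255) -> R1
  52.128.0.0/9 (52.128.0.0 - 52.255.255.255) -> R19
  52.128.0.0/12 (52.128.0.0 - 52.143.255.255) -> R14
  52.136.0.0/14 (52.136.0.0 - 52.139.255.255) -> R29
  52.138.0.0/15 (52.138.0.0 - 52.139.255.255) -> R5
More-specific entries that do NOT match:
  52.138.254.192/28 (52.138.254.192 - 52.138.254.207) does not contain 52.138.254.236
  52.154.254.224/27 (52.154.254.224 - 52.154.254.255) does not contain 52.138.254.236
  52.138.252.0/23 (52.138.252.0 - 52.138.253.255) does not contain 52.138.254.236
  52.138.224.0/20 (52.138.224.0 - 52.138.239.255) does not contain 52.138.254.236
  52.138.64.0/18 (52.138.64.0 - 52.138.127.255) does not contain 52.138.254.236
  52.138.128.0/18 (52.138.128.0 - 52.138.191.255) does not contain 52.138.254.236
  52.138.0.0/17 (52.138.0.0 - 52.138.127.255) does not contain 52.138.254.236
  52.139.0.0/16 (52.139.0.0 - 52.139.255.255) does not contain 52.138.254.236
Longest matching prefix is /15 -> next hop R5.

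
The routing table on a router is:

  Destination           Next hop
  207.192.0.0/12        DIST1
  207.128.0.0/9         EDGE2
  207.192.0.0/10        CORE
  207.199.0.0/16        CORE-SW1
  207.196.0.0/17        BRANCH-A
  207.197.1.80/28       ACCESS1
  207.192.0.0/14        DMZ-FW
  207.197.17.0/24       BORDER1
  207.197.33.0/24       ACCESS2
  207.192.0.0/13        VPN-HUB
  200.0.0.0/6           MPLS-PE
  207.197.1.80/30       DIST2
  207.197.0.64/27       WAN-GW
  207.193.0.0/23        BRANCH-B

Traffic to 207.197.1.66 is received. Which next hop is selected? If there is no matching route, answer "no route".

Routes whose prefix contains 207.197.1.66:
  207.128.0.0/9 (207.128.0.0 - 207.255.255.255) -> EDGE2
  207.192.0.0/10 (207.192.0.0 - 207.255.255.255) -> CORE
  207.192.0.0/12 (207.192.0.0 - 207.207.255.255) -> DIST1
  207.192.0.0/13 (207.192.0.0 - 207.199.255.255) -> VPN-HUB
More-specific entries that do NOT match:
  207.197.1.80/30 (207.197.1.80 - 207.197.1.83) does not contain 207.197.1.66
  207.197.1.80/28 (207.197.1.80 - 207.197.1.95) does not contain 207.197.1.66
  207.197.0.64/27 (207.197.0.64 - 207.197.0.95) does not contain 207.197.1.66
  207.197.17.0/24 (207.197.17.0 - 207.197.17.255) does not contain 207.197.1.66
  207.197.33.0/24 (207.197.33.0 - 207.197.33.255) does not contain 207.197.1.66
  207.193.0.0/23 (207.193.0.0 - 207.193.1.255) does not contain 207.197.1.66
  207.196.0.0/17 (207.196.0.0 - 207.196.127.255) does not contain 207.197.1.66
  207.199.0.0/16 (207.199.0.0 - 207.199.255.255) does not contain 207.197.1.66
  207.192.0.0/14 (207.192.0.0 - 207.195.255.255) does not contain 207.197.1.66
Longest matching prefix is /13 -> next hop VPN-HUB.

VPN-HUB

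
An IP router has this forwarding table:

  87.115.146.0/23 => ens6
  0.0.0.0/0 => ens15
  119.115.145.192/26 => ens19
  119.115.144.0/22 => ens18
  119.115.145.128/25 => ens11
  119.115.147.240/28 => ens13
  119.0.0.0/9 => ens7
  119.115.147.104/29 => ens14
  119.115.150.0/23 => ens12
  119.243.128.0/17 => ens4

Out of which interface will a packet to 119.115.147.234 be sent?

ens18

Routes whose prefix contains 119.115.147.234:
  0.0.0.0/0 (default, matches everything) -> ens15
  119.0.0.0/9 (119.0.0.0 - 119.127.255.255) -> ens7
  119.115.144.0/22 (119.115.144.0 - 119.115.147.255) -> ens18
More-specific entries that do NOT match:
  119.115.147.104/29 (119.115.147.104 - 119.115.147.111) does not contain 119.115.147.234
  119.115.147.240/28 (119.115.147.240 - 119.115.147.255) does not contain 119.115.147.234
  119.115.145.192/26 (119.115.145.192 - 119.115.145.255) does not contain 119.115.147.234
  119.115.145.128/25 (119.115.145.128 - 119.115.145.255) does not contain 119.115.147.234
  87.115.146.0/23 (87.115.146.0 - 87.115.147.255) does not contain 119.115.147.234
  119.115.150.0/23 (119.115.150.0 - 119.115.151.255) does not contain 119.115.147.234
Longest matching prefix is /22 -> interface ens18.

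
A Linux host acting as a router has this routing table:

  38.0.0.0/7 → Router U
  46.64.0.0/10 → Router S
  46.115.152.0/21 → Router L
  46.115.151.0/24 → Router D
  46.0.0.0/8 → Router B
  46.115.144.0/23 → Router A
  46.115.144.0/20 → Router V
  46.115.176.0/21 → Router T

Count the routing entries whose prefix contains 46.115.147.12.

Prefixes containing 46.115.147.12:
  46.0.0.0/8 (46.0.0.0 - 46.255.255.255)
  46.64.0.0/10 (46.64.0.0 - 46.127.255.255)
  46.115.144.0/20 (46.115.144.0 - 46.115.159.255)
Total matching entries: 3.

3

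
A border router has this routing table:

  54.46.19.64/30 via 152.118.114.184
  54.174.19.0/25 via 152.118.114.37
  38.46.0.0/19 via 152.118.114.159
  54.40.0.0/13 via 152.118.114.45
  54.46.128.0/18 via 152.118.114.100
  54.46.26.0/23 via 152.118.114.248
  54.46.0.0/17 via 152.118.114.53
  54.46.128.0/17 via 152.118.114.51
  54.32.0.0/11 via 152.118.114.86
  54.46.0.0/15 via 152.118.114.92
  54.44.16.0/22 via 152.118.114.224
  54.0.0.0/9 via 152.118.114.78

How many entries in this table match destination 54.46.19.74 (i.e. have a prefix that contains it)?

5

Prefixes containing 54.46.19.74:
  54.0.0.0/9 (54.0.0.0 - 54.127.255.255)
  54.32.0.0/11 (54.32.0.0 - 54.63.255.255)
  54.40.0.0/13 (54.40.0.0 - 54.47.255.255)
  54.46.0.0/15 (54.46.0.0 - 54.47.255.255)
  54.46.0.0/17 (54.46.0.0 - 54.46.127.255)
Total matching entries: 5.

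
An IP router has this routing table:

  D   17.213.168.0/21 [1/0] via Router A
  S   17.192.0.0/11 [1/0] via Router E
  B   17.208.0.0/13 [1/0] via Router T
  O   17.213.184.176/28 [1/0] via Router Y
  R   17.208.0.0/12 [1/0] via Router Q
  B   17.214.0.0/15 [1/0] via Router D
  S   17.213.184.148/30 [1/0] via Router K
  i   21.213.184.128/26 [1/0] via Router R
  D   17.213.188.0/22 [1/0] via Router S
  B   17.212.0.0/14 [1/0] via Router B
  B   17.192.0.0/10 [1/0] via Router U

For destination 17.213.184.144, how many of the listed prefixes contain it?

Prefixes containing 17.213.184.144:
  17.192.0.0/10 (17.192.0.0 - 17.255.255.255)
  17.192.0.0/11 (17.192.0.0 - 17.223.255.255)
  17.208.0.0/12 (17.208.0.0 - 17.223.255.255)
  17.208.0.0/13 (17.208.0.0 - 17.215.255.255)
  17.212.0.0/14 (17.212.0.0 - 17.215.255.255)
Total matching entries: 5.

5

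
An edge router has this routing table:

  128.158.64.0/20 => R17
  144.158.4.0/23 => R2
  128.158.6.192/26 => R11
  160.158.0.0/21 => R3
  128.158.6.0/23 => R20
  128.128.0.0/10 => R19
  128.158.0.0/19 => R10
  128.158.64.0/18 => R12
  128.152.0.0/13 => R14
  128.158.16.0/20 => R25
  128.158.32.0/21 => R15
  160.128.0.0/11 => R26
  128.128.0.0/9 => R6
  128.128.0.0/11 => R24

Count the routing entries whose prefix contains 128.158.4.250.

5

Prefixes containing 128.158.4.250:
  128.128.0.0/9 (128.128.0.0 - 128.255.255.255)
  128.128.0.0/10 (128.128.0.0 - 128.191.255.255)
  128.128.0.0/11 (128.128.0.0 - 128.159.255.255)
  128.152.0.0/13 (128.152.0.0 - 128.159.255.255)
  128.158.0.0/19 (128.158.0.0 - 128.158.31.255)
Total matching entries: 5.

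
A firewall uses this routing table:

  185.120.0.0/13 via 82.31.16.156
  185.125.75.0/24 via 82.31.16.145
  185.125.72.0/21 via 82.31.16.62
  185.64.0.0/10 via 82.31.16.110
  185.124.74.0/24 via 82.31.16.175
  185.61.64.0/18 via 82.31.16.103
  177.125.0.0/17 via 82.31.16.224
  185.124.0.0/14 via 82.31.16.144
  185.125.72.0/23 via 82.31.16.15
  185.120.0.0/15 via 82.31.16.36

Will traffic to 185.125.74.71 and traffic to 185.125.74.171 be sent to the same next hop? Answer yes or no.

185.125.74.71: longest match 185.125.72.0/21 -> 82.31.16.62
185.125.74.171: longest match 185.125.72.0/21 -> 82.31.16.62

yes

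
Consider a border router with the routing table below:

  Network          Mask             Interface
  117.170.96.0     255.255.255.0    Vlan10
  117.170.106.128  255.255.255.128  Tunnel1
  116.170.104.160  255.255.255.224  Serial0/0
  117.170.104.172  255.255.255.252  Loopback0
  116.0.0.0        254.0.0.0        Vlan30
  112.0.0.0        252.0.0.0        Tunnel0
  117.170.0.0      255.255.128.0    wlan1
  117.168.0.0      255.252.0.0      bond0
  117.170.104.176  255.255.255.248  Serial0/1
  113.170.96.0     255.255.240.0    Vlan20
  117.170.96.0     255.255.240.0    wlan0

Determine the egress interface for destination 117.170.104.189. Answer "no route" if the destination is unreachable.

wlan0

Routes whose prefix contains 117.170.104.189:
  116.0.0.0/7 (116.0.0.0 - 117.255.255.255) -> Vlan30
  117.168.0.0/14 (117.168.0.0 - 117.171.255.255) -> bond0
  117.170.0.0/17 (117.170.0.0 - 117.170.127.255) -> wlan1
  117.170.96.0/20 (117.170.96.0 - 117.170.111.255) -> wlan0
More-specific entries that do NOT match:
  117.170.104.172/30 (117.170.104.172 - 117.170.104.175) does not contain 117.170.104.189
  117.170.104.176/29 (117.170.104.176 - 117.170.104.183) does not contain 117.170.104.189
  116.170.104.160/27 (116.170.104.160 - 116.170.104.191) does not contain 117.170.104.189
  117.170.106.128/25 (117.170.106.128 - 117.170.106.255) does not contain 117.170.104.189
  117.170.96.0/24 (117.170.96.0 - 117.170.96.255) does not contain 117.170.104.189
Longest matching prefix is /20 -> interface wlan0.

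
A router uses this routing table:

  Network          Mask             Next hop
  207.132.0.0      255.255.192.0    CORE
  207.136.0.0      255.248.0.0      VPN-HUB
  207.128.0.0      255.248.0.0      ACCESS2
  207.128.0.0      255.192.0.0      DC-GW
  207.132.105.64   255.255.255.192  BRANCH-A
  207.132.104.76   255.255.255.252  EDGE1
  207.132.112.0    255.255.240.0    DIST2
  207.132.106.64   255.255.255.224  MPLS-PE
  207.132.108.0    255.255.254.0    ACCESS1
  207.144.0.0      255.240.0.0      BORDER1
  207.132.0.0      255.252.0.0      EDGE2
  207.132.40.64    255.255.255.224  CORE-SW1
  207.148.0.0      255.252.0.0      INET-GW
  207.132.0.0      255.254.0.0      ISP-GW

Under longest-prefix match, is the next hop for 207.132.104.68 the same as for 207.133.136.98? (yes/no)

207.132.104.68: longest match 207.132.0.0/15 -> ISP-GW
207.133.136.98: longest match 207.132.0.0/15 -> ISP-GW

yes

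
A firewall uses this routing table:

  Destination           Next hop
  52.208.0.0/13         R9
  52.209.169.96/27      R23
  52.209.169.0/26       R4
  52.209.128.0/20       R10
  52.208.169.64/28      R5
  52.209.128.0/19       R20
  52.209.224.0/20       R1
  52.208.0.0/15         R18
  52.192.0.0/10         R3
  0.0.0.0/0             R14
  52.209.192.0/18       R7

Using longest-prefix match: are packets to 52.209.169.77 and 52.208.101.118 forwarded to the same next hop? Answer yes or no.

52.209.169.77: longest match 52.208.0.0/15 -> R18
52.208.101.118: longest match 52.208.0.0/15 -> R18

yes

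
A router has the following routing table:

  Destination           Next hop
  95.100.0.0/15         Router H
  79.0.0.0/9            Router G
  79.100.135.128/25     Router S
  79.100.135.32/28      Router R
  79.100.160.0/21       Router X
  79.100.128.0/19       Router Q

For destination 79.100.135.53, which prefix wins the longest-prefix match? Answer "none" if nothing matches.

79.100.128.0/19

Entries matching 79.100.135.53:
  79.0.0.0/9 (79.0.0.0 - 79.127.255.255)
  79.100.128.0/19 (79.100.128.0 - 79.100.159.255)
Most specific is 79.100.128.0/19.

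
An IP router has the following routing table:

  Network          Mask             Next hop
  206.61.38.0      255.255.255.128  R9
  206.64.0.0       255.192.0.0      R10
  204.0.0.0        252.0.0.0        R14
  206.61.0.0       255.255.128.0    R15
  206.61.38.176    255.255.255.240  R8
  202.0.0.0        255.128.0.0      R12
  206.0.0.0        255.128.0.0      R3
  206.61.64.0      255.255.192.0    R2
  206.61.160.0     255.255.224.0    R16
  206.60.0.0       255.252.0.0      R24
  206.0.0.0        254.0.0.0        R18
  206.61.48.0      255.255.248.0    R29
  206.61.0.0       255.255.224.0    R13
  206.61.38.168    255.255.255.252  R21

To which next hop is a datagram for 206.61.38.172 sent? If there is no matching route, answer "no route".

Routes whose prefix contains 206.61.38.172:
  204.0.0.0/6 (204.0.0.0 - 207.255.255.255) -> R14
  206.0.0.0/7 (206.0.0.0 - 207.255.255.255) -> R18
  206.0.0.0/9 (206.0.0.0 - 206.127.255.255) -> R3
  206.60.0.0/14 (206.60.0.0 - 206.63.255.255) -> R24
  206.61.0.0/17 (206.61.0.0 - 206.61.127.255) -> R15
More-specific entries that do NOT match:
  206.61.38.168/30 (206.61.38.168 - 206.61.38.171) does not contain 206.61.38.172
  206.61.38.176/28 (206.61.38.176 - 206.61.38.191) does not contain 206.61.38.172
  206.61.38.0/25 (206.61.38.0 - 206.61.38.127) does not contain 206.61.38.172
  206.61.48.0/21 (206.61.48.0 - 206.61.55.255) does not contain 206.61.38.172
  206.61.160.0/19 (206.61.160.0 - 206.61.191.255) does not contain 206.61.38.172
  206.61.0.0/19 (206.61.0.0 - 206.61.31.255) does not contain 206.61.38.172
  206.61.64.0/18 (206.61.64.0 - 206.61.127.255) does not contain 206.61.38.172
Longest matching prefix is /17 -> next hop R15.

R15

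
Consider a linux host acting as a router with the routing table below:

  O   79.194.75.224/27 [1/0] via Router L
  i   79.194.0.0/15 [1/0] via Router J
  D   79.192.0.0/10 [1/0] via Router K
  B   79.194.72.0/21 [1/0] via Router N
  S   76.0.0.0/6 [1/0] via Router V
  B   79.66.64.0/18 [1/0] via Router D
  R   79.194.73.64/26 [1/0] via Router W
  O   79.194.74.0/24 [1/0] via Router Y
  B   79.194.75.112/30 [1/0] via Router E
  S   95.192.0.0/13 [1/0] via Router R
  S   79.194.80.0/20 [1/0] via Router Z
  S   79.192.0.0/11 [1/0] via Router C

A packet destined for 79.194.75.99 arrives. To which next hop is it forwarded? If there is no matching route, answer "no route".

Routes whose prefix contains 79.194.75.99:
  76.0.0.0/6 (76.0.0.0 - 79.255.255.255) -> Router V
  79.192.0.0/10 (79.192.0.0 - 79.255.255.255) -> Router K
  79.192.0.0/11 (79.192.0.0 - 79.223.255.255) -> Router C
  79.194.0.0/15 (79.194.0.0 - 79.195.255.255) -> Router J
  79.194.72.0/21 (79.194.72.0 - 79.194.79.255) -> Router N
More-specific entries that do NOT match:
  79.194.75.112/30 (79.194.75.112 - 79.194.75.115) does not contain 79.194.75.99
  79.194.75.224/27 (79.194.75.224 - 79.194.75.255) does not contain 79.194.75.99
  79.194.73.64/26 (79.194.73.64 - 79.194.73.127) does not contain 79.194.75.99
  79.194.74.0/24 (79.194.74.0 - 79.194.74.255) does not contain 79.194.75.99
Longest matching prefix is /21 -> next hop Router N.

Router N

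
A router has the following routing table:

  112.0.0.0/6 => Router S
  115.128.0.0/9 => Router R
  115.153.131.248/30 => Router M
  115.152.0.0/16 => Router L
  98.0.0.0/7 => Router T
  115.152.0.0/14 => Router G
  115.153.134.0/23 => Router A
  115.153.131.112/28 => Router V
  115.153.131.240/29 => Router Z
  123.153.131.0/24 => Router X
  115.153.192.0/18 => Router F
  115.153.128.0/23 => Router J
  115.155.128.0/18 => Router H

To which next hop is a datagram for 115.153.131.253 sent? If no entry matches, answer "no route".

Router G

Routes whose prefix contains 115.153.131.253:
  112.0.0.0/6 (112.0.0.0 - 115.255.255.255) -> Router S
  115.128.0.0/9 (115.128.0.0 - 115.255.255.255) -> Router R
  115.152.0.0/14 (115.152.0.0 - 115.155.255.255) -> Router G
More-specific entries that do NOT match:
  115.153.131.248/30 (115.153.131.248 - 115.153.131.251) does not contain 115.153.131.253
  115.153.131.240/29 (115.153.131.240 - 115.153.131.247) does not contain 115.153.131.253
  115.153.131.112/28 (115.153.131.112 - 115.153.131.127) does not contain 115.153.131.253
  123.153.131.0/24 (123.153.131.0 - 123.153.131.255) does not contain 115.153.131.253
  115.153.134.0/23 (115.153.134.0 - 115.153.135.255) does not contain 115.153.131.253
  115.153.128.0/23 (115.153.128.0 - 115.153.129.255) does not contain 115.153.131.253
  115.153.192.0/18 (115.153.192.0 - 115.153.255.255) does not contain 115.153.131.253
  115.155.128.0/18 (115.155.128.0 - 115.155.191.255) does not contain 115.153.131.253
  115.152.0.0/16 (115.152.0.0 - 115.152.255.255) does not contain 115.153.131.253
Longest matching prefix is /14 -> next hop Router G.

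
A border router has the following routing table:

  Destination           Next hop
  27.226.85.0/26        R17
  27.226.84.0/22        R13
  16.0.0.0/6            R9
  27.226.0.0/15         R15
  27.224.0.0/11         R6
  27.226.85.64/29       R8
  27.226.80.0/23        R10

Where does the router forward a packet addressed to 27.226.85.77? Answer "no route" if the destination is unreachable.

Routes whose prefix contains 27.226.85.77:
  27.224.0.0/11 (27.224.0.0 - 27.255.255.255) -> R6
  27.226.0.0/15 (27.226.0.0 - 27.227.255.255) -> R15
  27.226.84.0/22 (27.226.84.0 - 27.226.87.255) -> R13
More-specific entries that do NOT match:
  27.226.85.64/29 (27.226.85.64 - 27.226.85.71) does not contain 27.226.85.77
  27.226.85.0/26 (27.226.85.0 - 27.226.85.63) does not contain 27.226.85.77
  27.226.80.0/23 (27.226.80.0 - 27.226.81.255) does not contain 27.226.85.77
Longest matching prefix is /22 -> next hop R13.

R13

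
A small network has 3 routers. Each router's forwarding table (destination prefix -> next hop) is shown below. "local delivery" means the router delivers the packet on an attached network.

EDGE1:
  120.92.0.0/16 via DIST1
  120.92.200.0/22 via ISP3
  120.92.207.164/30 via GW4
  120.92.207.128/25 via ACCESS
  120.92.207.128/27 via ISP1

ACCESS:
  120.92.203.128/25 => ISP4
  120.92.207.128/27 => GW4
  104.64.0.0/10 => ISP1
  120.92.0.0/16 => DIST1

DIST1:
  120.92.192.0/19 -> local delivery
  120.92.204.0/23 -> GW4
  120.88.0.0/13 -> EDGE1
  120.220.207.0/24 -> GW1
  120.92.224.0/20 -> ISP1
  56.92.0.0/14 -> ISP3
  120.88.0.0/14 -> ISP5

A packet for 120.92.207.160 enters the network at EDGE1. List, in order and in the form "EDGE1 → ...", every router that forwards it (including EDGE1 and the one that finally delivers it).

At EDGE1: longest match for 120.92.207.160 is 120.92.207.128/25 -> ACCESS
At ACCESS: longest match for 120.92.207.160 is 120.92.0.0/16 -> DIST1
At DIST1: longest match for 120.92.207.160 is 120.92.192.0/19 -> local delivery

EDGE1 → ACCESS → DIST1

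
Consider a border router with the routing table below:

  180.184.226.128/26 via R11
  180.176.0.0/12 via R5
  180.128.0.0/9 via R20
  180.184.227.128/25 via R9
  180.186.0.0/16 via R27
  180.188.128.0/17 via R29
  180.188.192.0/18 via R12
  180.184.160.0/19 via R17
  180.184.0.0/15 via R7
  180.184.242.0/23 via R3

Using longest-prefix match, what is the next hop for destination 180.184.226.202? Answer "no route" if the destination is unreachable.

Routes whose prefix contains 180.184.226.202:
  180.128.0.0/9 (180.128.0.0 - 180.255.255.255) -> R20
  180.176.0.0/12 (180.176.0.0 - 180.191.255.255) -> R5
  180.184.0.0/15 (180.184.0.0 - 180.185.255.255) -> R7
More-specific entries that do NOT match:
  180.184.226.128/26 (180.184.226.128 - 180.184.226.191) does not contain 180.184.226.202
  180.184.227.128/25 (180.184.227.128 - 180.184.227.255) does not contain 180.184.226.202
  180.184.242.0/23 (180.184.242.0 - 180.184.243.255) does not contain 180.184.226.202
  180.184.160.0/19 (180.184.160.0 - 180.184.191.255) does not contain 180.184.226.202
  180.188.192.0/18 (180.188.192.0 - 180.188.255.255) does not contain 180.184.226.202
  180.188.128.0/17 (180.188.128.0 - 180.188.255.255) does not contain 180.184.226.202
  180.186.0.0/16 (180.186.0.0 - 180.186.255.255) does not contain 180.184.226.202
Longest matching prefix is /15 -> next hop R7.

R7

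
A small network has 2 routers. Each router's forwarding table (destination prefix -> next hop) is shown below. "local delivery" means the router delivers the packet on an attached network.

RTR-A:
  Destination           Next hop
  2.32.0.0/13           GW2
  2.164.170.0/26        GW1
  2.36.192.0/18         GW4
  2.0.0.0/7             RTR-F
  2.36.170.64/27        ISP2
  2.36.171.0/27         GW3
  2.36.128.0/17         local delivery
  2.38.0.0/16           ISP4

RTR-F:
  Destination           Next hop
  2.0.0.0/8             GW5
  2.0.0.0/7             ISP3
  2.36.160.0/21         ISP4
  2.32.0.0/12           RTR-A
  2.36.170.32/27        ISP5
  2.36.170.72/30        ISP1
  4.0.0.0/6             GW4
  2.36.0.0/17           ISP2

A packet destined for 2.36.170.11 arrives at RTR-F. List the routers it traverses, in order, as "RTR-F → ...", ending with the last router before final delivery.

RTR-F → RTR-A

At RTR-F: longest match for 2.36.170.11 is 2.32.0.0/12 -> RTR-A
At RTR-A: longest match for 2.36.170.11 is 2.36.128.0/17 -> local delivery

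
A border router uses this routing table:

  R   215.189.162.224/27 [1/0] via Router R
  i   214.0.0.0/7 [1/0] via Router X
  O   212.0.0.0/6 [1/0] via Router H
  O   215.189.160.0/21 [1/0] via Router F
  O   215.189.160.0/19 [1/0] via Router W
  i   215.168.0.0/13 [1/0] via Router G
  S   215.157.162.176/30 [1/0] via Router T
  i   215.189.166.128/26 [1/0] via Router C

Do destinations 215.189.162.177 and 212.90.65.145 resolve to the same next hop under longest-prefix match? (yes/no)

215.189.162.177: longest match 215.189.160.0/21 -> Router F
212.90.65.145: longest match 212.0.0.0/6 -> Router H

no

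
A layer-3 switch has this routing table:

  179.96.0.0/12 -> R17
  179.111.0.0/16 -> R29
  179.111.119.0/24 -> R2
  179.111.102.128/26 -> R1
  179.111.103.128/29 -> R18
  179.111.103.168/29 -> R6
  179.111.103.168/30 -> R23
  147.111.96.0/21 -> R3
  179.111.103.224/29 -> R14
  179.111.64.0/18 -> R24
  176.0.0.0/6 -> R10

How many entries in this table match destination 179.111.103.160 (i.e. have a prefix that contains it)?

Prefixes containing 179.111.103.160:
  176.0.0.0/6 (176.0.0.0 - 179.255.255.255)
  179.96.0.0/12 (179.96.0.0 - 179.111.255.255)
  179.111.0.0/16 (179.111.0.0 - 179.111.255.255)
  179.111.64.0/18 (179.111.64.0 - 179.111.127.255)
Total matching entries: 4.

4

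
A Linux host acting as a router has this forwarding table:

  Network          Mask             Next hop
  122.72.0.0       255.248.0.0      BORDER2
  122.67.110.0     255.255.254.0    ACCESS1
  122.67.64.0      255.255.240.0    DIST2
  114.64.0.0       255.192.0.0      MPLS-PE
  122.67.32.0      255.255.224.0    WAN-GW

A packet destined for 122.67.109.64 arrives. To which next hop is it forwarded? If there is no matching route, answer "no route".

No entry's prefix contains 122.67.109.64; there is no default route.

no route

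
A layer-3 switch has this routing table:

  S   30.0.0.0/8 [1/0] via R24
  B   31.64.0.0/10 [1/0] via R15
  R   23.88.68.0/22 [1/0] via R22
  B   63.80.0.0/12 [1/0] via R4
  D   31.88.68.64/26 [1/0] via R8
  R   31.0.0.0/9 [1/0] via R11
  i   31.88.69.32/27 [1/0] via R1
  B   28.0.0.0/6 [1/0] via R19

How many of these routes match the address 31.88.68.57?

Prefixes containing 31.88.68.57:
  28.0.0.0/6 (28.0.0.0 - 31.255.255.255)
  31.0.0.0/9 (31.0.0.0 - 31.127.255.255)
  31.64.0.0/10 (31.64.0.0 - 31.127.255.255)
Total matching entries: 3.

3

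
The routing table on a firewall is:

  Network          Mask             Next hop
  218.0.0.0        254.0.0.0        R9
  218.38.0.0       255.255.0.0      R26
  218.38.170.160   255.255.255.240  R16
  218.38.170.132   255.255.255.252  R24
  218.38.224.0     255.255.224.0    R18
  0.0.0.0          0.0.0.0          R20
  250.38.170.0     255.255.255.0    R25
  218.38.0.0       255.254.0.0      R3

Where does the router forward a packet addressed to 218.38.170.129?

Routes whose prefix contains 218.38.170.129:
  0.0.0.0/0 (default, matches everything) -> R20
  218.0.0.0/7 (218.0.0.0 - 219.255.255.255) -> R9
  218.38.0.0/15 (218.38.0.0 - 218.39.255.255) -> R3
  218.38.0.0/16 (218.38.0.0 - 218.38.255.255) -> R26
More-specific entries that do NOT match:
  218.38.170.132/30 (218.38.170.132 - 218.38.170.135) does not contain 218.38.170.129
  218.38.170.160/28 (218.38.170.160 - 218.38.170.175) does not contain 218.38.170.129
  250.38.170.0/24 (250.38.170.0 - 250.38.170.255) does not contain 218.38.170.129
  218.38.224.0/19 (218.38.224.0 - 218.38.255.255) does not contain 218.38.170.129
Longest matching prefix is /16 -> next hop R26.

R26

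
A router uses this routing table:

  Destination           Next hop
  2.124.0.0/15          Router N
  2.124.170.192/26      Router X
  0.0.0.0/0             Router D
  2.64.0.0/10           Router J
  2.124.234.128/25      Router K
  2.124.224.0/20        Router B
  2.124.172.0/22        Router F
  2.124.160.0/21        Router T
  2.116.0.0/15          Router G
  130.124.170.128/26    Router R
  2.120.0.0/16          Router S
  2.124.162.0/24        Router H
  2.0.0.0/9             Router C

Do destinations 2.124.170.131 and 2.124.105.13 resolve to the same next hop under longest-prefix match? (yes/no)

yes

2.124.170.131: longest match 2.124.0.0/15 -> Router N
2.124.105.13: longest match 2.124.0.0/15 -> Router N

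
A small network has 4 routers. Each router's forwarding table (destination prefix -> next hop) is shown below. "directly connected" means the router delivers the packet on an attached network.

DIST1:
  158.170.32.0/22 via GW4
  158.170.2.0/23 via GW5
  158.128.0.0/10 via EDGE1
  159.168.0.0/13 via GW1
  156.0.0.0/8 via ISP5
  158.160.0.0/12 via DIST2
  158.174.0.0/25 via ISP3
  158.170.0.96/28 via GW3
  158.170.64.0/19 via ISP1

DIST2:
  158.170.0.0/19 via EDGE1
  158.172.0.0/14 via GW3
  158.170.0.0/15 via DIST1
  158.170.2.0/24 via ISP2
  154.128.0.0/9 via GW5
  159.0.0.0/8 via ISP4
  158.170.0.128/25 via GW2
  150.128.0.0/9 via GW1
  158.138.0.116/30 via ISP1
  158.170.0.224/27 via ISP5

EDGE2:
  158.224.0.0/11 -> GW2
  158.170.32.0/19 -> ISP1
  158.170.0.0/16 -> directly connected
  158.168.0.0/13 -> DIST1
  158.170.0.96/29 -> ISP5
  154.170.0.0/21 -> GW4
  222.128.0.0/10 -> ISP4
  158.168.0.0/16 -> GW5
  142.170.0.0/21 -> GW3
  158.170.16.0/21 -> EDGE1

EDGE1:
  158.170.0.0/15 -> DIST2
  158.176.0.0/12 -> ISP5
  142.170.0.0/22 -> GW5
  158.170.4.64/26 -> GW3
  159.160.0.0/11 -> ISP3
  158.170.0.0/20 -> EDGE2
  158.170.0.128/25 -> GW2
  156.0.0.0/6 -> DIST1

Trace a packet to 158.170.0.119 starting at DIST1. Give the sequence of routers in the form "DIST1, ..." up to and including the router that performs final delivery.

DIST1, DIST2, EDGE1, EDGE2

At DIST1: longest match for 158.170.0.119 is 158.160.0.0/12 -> DIST2
At DIST2: longest match for 158.170.0.119 is 158.170.0.0/19 -> EDGE1
At EDGE1: longest match for 158.170.0.119 is 158.170.0.0/20 -> EDGE2
At EDGE2: longest match for 158.170.0.119 is 158.170.0.0/16 -> directly connected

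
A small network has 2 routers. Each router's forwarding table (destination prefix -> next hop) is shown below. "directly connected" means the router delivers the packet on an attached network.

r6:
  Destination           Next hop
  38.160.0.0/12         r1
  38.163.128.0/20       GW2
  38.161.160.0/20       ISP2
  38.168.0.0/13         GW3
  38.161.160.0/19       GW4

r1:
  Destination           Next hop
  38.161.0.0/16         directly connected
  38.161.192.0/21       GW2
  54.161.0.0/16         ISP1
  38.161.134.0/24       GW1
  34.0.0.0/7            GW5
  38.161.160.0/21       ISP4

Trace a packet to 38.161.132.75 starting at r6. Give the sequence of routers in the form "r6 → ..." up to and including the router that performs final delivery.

At r6: longest match for 38.161.132.75 is 38.160.0.0/12 -> r1
At r1: longest match for 38.161.132.75 is 38.161.0.0/16 -> directly connected

r6 → r1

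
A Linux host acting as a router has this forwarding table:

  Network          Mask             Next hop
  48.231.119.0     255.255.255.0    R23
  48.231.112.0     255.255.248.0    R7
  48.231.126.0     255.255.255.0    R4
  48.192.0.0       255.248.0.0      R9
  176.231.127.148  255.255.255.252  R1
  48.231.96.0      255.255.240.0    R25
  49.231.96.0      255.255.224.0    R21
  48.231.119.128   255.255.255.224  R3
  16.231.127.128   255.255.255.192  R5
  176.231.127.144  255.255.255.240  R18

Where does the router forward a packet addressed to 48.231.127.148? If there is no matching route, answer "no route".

No entry's prefix contains 48.231.127.148; there is no default route.

no route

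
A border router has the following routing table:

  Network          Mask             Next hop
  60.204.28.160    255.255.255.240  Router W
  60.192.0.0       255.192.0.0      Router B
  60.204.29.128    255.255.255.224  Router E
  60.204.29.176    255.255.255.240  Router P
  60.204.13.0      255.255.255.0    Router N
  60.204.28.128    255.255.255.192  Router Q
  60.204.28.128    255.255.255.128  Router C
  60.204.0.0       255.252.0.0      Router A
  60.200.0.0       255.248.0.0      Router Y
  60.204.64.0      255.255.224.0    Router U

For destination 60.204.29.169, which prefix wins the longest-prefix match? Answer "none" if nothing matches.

60.204.0.0/14

Entries matching 60.204.29.169:
  60.192.0.0/10 (60.192.0.0 - 60.255.255.255)
  60.200.0.0/13 (60.200.0.0 - 60.207.255.255)
  60.204.0.0/14 (60.204.0.0 - 60.207.255.255)
Most specific is 60.204.0.0/14.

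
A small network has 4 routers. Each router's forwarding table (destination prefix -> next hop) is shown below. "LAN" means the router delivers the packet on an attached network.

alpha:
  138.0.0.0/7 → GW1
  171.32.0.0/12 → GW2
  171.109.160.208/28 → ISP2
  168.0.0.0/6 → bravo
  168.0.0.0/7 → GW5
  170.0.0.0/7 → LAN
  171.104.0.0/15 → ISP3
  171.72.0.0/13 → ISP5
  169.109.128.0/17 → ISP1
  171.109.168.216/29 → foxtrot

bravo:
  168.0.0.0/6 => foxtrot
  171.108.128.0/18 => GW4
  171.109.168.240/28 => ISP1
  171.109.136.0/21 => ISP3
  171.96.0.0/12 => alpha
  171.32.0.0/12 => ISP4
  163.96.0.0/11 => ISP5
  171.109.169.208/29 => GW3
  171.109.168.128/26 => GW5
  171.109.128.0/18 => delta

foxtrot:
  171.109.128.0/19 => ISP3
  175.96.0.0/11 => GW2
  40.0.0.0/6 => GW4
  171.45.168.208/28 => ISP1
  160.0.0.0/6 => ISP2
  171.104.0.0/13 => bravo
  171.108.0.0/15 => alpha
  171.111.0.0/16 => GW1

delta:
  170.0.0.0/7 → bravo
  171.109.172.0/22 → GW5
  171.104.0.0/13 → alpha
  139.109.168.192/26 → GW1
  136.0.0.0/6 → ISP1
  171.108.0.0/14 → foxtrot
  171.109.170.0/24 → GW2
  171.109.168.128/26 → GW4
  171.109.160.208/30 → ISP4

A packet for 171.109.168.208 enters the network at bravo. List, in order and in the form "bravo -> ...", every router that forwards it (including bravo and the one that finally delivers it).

At bravo: longest match for 171.109.168.208 is 171.109.128.0/18 -> delta
At delta: longest match for 171.109.168.208 is 171.108.0.0/14 -> foxtrot
At foxtrot: longest match for 171.109.168.208 is 171.108.0.0/15 -> alpha
At alpha: longest match for 171.109.168.208 is 170.0.0.0/7 -> LAN

bravo -> delta -> foxtrot -> alpha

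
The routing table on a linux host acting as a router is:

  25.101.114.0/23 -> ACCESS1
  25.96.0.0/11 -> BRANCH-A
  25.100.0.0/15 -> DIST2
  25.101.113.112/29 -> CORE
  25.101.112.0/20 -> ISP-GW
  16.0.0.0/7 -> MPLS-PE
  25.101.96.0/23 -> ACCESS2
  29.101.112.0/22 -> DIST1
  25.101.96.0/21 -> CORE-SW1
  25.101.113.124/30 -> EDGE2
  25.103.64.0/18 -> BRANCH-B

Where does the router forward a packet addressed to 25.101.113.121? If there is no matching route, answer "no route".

Routes whose prefix contains 25.101.113.121:
  25.96.0.0/11 (25.96.0.0 - 25.127.255.255) -> BRANCH-A
  25.100.0.0/15 (25.100.0.0 - 25.101.255.255) -> DIST2
  25.101.112.0/20 (25.101.112.0 - 25.101.127.255) -> ISP-GW
More-specific entries that do NOT match:
  25.101.113.124/30 (25.101.113.124 - 25.101.113.127) does not contain 25.101.113.121
  25.101.113.112/29 (25.101.113.112 - 25.101.113.119) does not contain 25.101.113.121
  25.101.114.0/23 (25.101.114.0 - 25.101.115.255) does not contain 25.101.113.121
  25.101.96.0/23 (25.101.96.0 - 25.101.97.255) does not contain 25.101.113.121
  29.101.112.0/22 (29.101.112.0 - 29.101.115.255) does not contain 25.101.113.121
  25.101.96.0/21 (25.101.96.0 - 25.101.103.255) does not contain 25.101.113.121
Longest matching prefix is /20 -> next hop ISP-GW.

ISP-GW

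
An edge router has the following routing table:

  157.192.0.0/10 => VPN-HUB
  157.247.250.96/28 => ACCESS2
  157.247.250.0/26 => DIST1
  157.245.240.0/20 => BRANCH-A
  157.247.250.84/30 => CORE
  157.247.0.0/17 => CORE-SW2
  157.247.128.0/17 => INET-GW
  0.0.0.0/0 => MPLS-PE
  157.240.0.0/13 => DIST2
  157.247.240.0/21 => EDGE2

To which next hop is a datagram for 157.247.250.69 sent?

INET-GW

Routes whose prefix contains 157.247.250.69:
  0.0.0.0/0 (default, matches everything) -> MPLS-PE
  157.192.0.0/10 (157.192.0.0 - 157.255.255.255) -> VPN-HUB
  157.240.0.0/13 (157.240.0.0 - 157.247.255.255) -> DIST2
  157.247.128.0/17 (157.247.128.0 - 157.247.255.255) -> INET-GW
More-specific entries that do NOT match:
  157.247.250.84/30 (157.247.250.84 - 157.247.250.87) does not contain 157.247.250.69
  157.247.250.96/28 (157.247.250.96 - 157.247.250.111) does not contain 157.247.250.69
  157.247.250.0/26 (157.247.250.0 - 157.247.250.63) does not contain 157.247.250.69
  157.247.240.0/21 (157.247.240.0 - 157.247.247.255) does not contain 157.247.250.69
  157.245.240.0/20 (157.245.240.0 - 157.245.255.255) does not contain 157.247.250.69
Longest matching prefix is /17 -> next hop INET-GW.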